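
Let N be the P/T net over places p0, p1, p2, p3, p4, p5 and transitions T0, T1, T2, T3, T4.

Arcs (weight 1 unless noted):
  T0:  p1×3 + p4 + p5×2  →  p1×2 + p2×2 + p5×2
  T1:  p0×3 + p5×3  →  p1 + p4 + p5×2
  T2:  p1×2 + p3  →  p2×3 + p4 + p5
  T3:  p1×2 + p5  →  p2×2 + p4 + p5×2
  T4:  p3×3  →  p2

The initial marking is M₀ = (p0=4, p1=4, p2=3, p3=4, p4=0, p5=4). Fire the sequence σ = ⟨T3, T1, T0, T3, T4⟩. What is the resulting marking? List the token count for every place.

(p0=1, p1=0, p2=10, p3=1, p4=2, p5=5)

step 1: fire T3:  (p0=4, p1=4, p2=3, p3=4, p4=0, p5=4) → (p0=4, p1=2, p2=5, p3=4, p4=1, p5=5)
step 2: fire T1:  (p0=4, p1=2, p2=5, p3=4, p4=1, p5=5) → (p0=1, p1=3, p2=5, p3=4, p4=2, p5=4)
step 3: fire T0:  (p0=1, p1=3, p2=5, p3=4, p4=2, p5=4) → (p0=1, p1=2, p2=7, p3=4, p4=1, p5=4)
step 4: fire T3:  (p0=1, p1=2, p2=7, p3=4, p4=1, p5=4) → (p0=1, p1=0, p2=9, p3=4, p4=2, p5=5)
step 5: fire T4:  (p0=1, p1=0, p2=9, p3=4, p4=2, p5=5) → (p0=1, p1=0, p2=10, p3=1, p4=2, p5=5)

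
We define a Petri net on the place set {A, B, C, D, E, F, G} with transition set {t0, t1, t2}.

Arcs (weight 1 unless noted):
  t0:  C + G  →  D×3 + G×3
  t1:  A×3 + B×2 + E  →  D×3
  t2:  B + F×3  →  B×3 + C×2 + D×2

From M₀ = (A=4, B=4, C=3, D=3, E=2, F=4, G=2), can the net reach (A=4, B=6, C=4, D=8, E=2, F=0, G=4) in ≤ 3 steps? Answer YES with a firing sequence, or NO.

depth 0: 1 marking
depth 1: 4 markings reached so far
depth 2: 8 markings reached so far
depth 3: 12 markings reached so far
target is not among the 12 markings reachable within 3 steps

NO — not reachable within 3 firings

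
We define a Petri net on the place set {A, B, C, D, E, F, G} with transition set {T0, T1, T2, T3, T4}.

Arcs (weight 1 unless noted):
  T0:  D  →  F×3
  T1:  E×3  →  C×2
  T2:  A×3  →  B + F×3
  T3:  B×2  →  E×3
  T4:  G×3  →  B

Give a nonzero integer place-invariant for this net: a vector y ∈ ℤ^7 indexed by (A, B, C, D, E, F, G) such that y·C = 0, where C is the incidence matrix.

Incidence matrix C (rows=places, cols=transitions):
       T0   T1   T2   T3   T4
    A   0    0   -3    0    0
    B   0    0    1   -2    1
    C   0    2    0    0    0
    D  -1    0    0    0    0
    E   0   -3    0    3    0
    F   3    0    3    0    0
    G   0    0    0    0   -3

Candidate y = [1, 0, 0, 3, 0, 1, 0]; check y·C column-wise:
  col T0: 1·0 + 3·-1 + 1·3 = 0
  col T1: 1·0 + 0·2 + 3·0 + 0·-3 + 1·0 = 0
  col T2: 1·-3 + 0·1 + 3·0 + 1·3 = 0
  col T3: 1·0 + 0·-2 + 3·0 + 0·3 + 1·0 = 0
  col T4: 1·0 + 0·1 + 3·0 + 1·0 + 0·-3 = 0

y = (A:1, B:0, C:0, D:3, E:0, F:1, G:0)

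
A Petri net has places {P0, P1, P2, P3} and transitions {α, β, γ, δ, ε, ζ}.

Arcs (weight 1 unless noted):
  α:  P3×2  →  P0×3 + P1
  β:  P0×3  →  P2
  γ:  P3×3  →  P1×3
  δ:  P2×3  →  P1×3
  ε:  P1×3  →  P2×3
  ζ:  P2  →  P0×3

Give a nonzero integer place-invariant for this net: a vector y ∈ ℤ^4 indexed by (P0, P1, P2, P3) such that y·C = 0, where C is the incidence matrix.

y = (P0:1, P1:3, P2:3, P3:3)

Incidence matrix C (rows=places, cols=transitions):
        α    β    γ    δ    ε    ζ
   P0   3   -3    0    0    0    3
   P1   1    0    3    3   -3    0
   P2   0    1    0   -3    3   -1
   P3  -2    0   -3    0    0    0

Candidate y = [1, 3, 3, 3]; check y·C column-wise:
  col α: 1·3 + 3·1 + 3·0 + 3·-2 = 0
  col β: 1·-3 + 3·0 + 3·1 + 3·0 = 0
  col γ: 1·0 + 3·3 + 3·0 + 3·-3 = 0
  col δ: 1·0 + 3·3 + 3·-3 + 3·0 = 0
  col ε: 1·0 + 3·-3 + 3·3 + 3·0 = 0
  col ζ: 1·3 + 3·0 + 3·-1 + 3·0 = 0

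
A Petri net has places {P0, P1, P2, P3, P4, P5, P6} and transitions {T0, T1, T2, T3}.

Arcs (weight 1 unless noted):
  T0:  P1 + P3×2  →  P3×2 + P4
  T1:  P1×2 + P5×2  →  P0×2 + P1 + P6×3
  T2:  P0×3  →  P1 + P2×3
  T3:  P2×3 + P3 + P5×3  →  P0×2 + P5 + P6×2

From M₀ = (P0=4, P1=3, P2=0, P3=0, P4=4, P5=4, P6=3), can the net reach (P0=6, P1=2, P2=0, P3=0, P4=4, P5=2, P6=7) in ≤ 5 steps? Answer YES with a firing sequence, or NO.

depth 0: 1 marking
depth 1: 3 markings reached so far
depth 2: 5 markings reached so far
depth 3: 7 markings reached so far
depth 4: 8 markings reached so far
depth 5: 8 markings reached so far
(frontier empty at depth 5; search complete)
target is not among the 8 markings reachable within 5 steps

NO — not reachable within 5 firings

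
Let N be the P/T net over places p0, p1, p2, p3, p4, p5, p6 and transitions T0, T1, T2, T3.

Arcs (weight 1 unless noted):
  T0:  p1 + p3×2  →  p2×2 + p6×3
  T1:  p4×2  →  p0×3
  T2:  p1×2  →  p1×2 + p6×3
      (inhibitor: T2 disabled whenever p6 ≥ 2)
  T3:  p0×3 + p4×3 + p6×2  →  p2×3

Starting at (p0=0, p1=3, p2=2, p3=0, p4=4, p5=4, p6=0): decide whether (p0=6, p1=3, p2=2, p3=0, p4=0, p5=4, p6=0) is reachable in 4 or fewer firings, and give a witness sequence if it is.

YES — reachable via ⟨T1, T1⟩ (2 firings)

step 1: fire T1:  (p0=0, p1=3, p2=2, p3=0, p4=4, p5=4, p6=0) → (p0=3, p1=3, p2=2, p3=0, p4=2, p5=4, p6=0)
step 2: fire T1:  (p0=3, p1=3, p2=2, p3=0, p4=2, p5=4, p6=0) → (p0=6, p1=3, p2=2, p3=0, p4=0, p5=4, p6=0)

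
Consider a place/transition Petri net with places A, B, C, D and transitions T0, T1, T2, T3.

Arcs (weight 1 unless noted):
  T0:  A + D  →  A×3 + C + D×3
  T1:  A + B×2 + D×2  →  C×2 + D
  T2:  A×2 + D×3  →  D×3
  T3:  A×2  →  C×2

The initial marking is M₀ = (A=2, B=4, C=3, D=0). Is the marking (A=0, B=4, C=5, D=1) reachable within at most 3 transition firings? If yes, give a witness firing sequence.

NO — not reachable within 3 firings

depth 0: 1 marking
depth 1: 2 markings reached so far
depth 2: 2 markings reached so far
(frontier empty at depth 2; search complete)
target is not among the 2 markings reachable within 3 steps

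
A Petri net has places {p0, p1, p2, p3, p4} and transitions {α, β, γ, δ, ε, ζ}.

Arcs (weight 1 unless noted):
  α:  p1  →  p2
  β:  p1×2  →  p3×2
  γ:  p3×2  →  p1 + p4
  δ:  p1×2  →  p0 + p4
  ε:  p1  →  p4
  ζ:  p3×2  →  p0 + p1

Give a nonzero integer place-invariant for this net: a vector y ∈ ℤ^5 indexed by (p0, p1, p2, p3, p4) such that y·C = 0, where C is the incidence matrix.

Incidence matrix C (rows=places, cols=transitions):
        α    β    γ    δ    ε    ζ
   p0   0    0    0    1    0    1
   p1  -1   -2    1   -2   -1    1
   p2   1    0    0    0    0    0
   p3   0    2   -2    0    0   -2
   p4   0    0    1    1    1    0

Candidate y = [1, 1, 1, 1, 1]; check y·C column-wise:
  col α: 1·0 + 1·-1 + 1·1 + 1·0 + 1·0 = 0
  col β: 1·0 + 1·-2 + 1·0 + 1·2 + 1·0 = 0
  col γ: 1·0 + 1·1 + 1·0 + 1·-2 + 1·1 = 0
  col δ: 1·1 + 1·-2 + 1·0 + 1·0 + 1·1 = 0
  col ε: 1·0 + 1·-1 + 1·0 + 1·0 + 1·1 = 0
  col ζ: 1·1 + 1·1 + 1·0 + 1·-2 + 1·0 = 0

y = (p0:1, p1:1, p2:1, p3:1, p4:1)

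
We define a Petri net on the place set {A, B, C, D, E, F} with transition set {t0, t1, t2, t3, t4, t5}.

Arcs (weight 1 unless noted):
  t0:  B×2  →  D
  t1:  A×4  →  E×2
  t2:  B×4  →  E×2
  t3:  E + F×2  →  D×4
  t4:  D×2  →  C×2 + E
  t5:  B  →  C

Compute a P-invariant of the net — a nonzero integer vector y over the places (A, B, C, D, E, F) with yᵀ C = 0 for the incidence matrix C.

y = (A:1, B:1, C:1, D:2, E:2, F:3)

Incidence matrix C (rows=places, cols=transitions):
       t0   t1   t2   t3   t4   t5
    A   0   -4    0    0    0    0
    B  -2    0   -4    0    0   -1
    C   0    0    0    0    2    1
    D   1    0    0    4   -2    0
    E   0    2    2   -1    1    0
    F   0    0    0   -2    0    0

Candidate y = [1, 1, 1, 2, 2, 3]; check y·C column-wise:
  col t0: 1·0 + 1·-2 + 1·0 + 2·1 + 2·0 + 3·0 = 0
  col t1: 1·-4 + 1·0 + 1·0 + 2·0 + 2·2 + 3·0 = 0
  col t2: 1·0 + 1·-4 + 1·0 + 2·0 + 2·2 + 3·0 = 0
  col t3: 1·0 + 1·0 + 1·0 + 2·4 + 2·-1 + 3·-2 = 0
  col t4: 1·0 + 1·0 + 1·2 + 2·-2 + 2·1 + 3·0 = 0
  col t5: 1·0 + 1·-1 + 1·1 + 2·0 + 2·0 + 3·0 = 0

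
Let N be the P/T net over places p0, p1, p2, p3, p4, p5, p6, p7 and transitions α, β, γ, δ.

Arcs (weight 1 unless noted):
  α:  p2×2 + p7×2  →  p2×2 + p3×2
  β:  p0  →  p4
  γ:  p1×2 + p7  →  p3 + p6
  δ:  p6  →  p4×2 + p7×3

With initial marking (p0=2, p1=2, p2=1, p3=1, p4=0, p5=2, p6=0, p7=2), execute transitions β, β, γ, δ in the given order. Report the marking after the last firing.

(p0=0, p1=0, p2=1, p3=2, p4=4, p5=2, p6=0, p7=4)

step 1: fire β:  (p0=2, p1=2, p2=1, p3=1, p4=0, p5=2, p6=0, p7=2) → (p0=1, p1=2, p2=1, p3=1, p4=1, p5=2, p6=0, p7=2)
step 2: fire β:  (p0=1, p1=2, p2=1, p3=1, p4=1, p5=2, p6=0, p7=2) → (p0=0, p1=2, p2=1, p3=1, p4=2, p5=2, p6=0, p7=2)
step 3: fire γ:  (p0=0, p1=2, p2=1, p3=1, p4=2, p5=2, p6=0, p7=2) → (p0=0, p1=0, p2=1, p3=2, p4=2, p5=2, p6=1, p7=1)
step 4: fire δ:  (p0=0, p1=0, p2=1, p3=2, p4=2, p5=2, p6=1, p7=1) → (p0=0, p1=0, p2=1, p3=2, p4=4, p5=2, p6=0, p7=4)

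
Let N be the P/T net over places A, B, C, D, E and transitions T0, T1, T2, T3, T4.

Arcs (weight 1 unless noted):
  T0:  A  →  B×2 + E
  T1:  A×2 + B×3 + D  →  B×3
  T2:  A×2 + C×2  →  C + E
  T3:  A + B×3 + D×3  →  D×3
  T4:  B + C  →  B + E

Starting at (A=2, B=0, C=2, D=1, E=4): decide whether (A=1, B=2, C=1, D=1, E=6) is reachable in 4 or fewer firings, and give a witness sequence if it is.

step 1: fire T0:  (A=2, B=0, C=2, D=1, E=4) → (A=1, B=2, C=2, D=1, E=5)
step 2: fire T4:  (A=1, B=2, C=2, D=1, E=5) → (A=1, B=2, C=1, D=1, E=6)

YES — reachable via ⟨T0, T4⟩ (2 firings)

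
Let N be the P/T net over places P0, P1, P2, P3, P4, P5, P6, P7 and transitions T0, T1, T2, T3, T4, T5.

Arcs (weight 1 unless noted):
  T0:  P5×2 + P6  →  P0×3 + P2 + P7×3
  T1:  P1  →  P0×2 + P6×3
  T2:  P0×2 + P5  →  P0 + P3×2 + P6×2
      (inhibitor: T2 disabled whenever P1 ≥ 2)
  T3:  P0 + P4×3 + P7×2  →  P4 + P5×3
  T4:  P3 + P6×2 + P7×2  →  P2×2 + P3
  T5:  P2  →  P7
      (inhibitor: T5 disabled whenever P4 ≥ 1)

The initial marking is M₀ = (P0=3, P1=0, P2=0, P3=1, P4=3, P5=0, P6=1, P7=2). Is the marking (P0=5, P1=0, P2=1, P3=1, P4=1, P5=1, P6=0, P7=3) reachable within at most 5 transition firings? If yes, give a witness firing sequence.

step 1: fire T3:  (P0=3, P1=0, P2=0, P3=1, P4=3, P5=0, P6=1, P7=2) → (P0=2, P1=0, P2=0, P3=1, P4=1, P5=3, P6=1, P7=0)
step 2: fire T0:  (P0=2, P1=0, P2=0, P3=1, P4=1, P5=3, P6=1, P7=0) → (P0=5, P1=0, P2=1, P3=1, P4=1, P5=1, P6=0, P7=3)

YES — reachable via ⟨T3, T0⟩ (2 firings)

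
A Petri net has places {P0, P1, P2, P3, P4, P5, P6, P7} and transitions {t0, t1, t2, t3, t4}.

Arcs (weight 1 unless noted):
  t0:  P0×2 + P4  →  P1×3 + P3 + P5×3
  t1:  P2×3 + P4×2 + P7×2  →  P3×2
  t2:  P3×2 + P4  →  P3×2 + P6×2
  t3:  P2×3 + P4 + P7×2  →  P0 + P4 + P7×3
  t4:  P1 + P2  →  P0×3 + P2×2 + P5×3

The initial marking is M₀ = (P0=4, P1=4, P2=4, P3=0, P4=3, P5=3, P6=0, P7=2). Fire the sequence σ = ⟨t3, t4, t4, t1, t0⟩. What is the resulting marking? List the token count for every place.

(P0=9, P1=5, P2=0, P3=3, P4=0, P5=12, P6=0, P7=1)

step 1: fire t3:  (P0=4, P1=4, P2=4, P3=0, P4=3, P5=3, P6=0, P7=2) → (P0=5, P1=4, P2=1, P3=0, P4=3, P5=3, P6=0, P7=3)
step 2: fire t4:  (P0=5, P1=4, P2=1, P3=0, P4=3, P5=3, P6=0, P7=3) → (P0=8, P1=3, P2=2, P3=0, P4=3, P5=6, P6=0, P7=3)
step 3: fire t4:  (P0=8, P1=3, P2=2, P3=0, P4=3, P5=6, P6=0, P7=3) → (P0=11, P1=2, P2=3, P3=0, P4=3, P5=9, P6=0, P7=3)
step 4: fire t1:  (P0=11, P1=2, P2=3, P3=0, P4=3, P5=9, P6=0, P7=3) → (P0=11, P1=2, P2=0, P3=2, P4=1, P5=9, P6=0, P7=1)
step 5: fire t0:  (P0=11, P1=2, P2=0, P3=2, P4=1, P5=9, P6=0, P7=1) → (P0=9, P1=5, P2=0, P3=3, P4=0, P5=12, P6=0, P7=1)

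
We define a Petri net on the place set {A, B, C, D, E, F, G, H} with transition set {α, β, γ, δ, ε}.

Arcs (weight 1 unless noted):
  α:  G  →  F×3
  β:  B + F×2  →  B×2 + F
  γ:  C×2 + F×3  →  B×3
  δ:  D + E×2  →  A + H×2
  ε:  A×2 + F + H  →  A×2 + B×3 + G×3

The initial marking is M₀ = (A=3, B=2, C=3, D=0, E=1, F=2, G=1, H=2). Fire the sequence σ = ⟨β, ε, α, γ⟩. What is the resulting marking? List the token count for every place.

(A=3, B=9, C=1, D=0, E=1, F=0, G=3, H=1)

step 1: fire β:  (A=3, B=2, C=3, D=0, E=1, F=2, G=1, H=2) → (A=3, B=3, C=3, D=0, E=1, F=1, G=1, H=2)
step 2: fire ε:  (A=3, B=3, C=3, D=0, E=1, F=1, G=1, H=2) → (A=3, B=6, C=3, D=0, E=1, F=0, G=4, H=1)
step 3: fire α:  (A=3, B=6, C=3, D=0, E=1, F=0, G=4, H=1) → (A=3, B=6, C=3, D=0, E=1, F=3, G=3, H=1)
step 4: fire γ:  (A=3, B=6, C=3, D=0, E=1, F=3, G=3, H=1) → (A=3, B=9, C=1, D=0, E=1, F=0, G=3, H=1)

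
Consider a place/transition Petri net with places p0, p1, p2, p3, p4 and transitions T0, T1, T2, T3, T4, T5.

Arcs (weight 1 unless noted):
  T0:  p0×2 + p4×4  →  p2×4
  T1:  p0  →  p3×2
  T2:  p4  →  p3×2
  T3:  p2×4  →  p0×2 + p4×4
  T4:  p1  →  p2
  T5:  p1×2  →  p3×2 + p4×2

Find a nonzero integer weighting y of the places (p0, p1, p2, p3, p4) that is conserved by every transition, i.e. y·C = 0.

Incidence matrix C (rows=places, cols=transitions):
       T0   T1   T2   T3   T4   T5
   p0  -2   -1    0    2    0    0
   p1   0    0    0    0   -1   -2
   p2   4    0    0   -4    1    0
   p3   0    2    2    0    0    2
   p4  -4    0   -1    4    0    2

Candidate y = [2, 3, 3, 1, 2]; check y·C column-wise:
  col T0: 2·-2 + 3·0 + 3·4 + 1·0 + 2·-4 = 0
  col T1: 2·-1 + 3·0 + 3·0 + 1·2 + 2·0 = 0
  col T2: 2·0 + 3·0 + 3·0 + 1·2 + 2·-1 = 0
  col T3: 2·2 + 3·0 + 3·-4 + 1·0 + 2·4 = 0
  col T4: 2·0 + 3·-1 + 3·1 + 1·0 + 2·0 = 0
  col T5: 2·0 + 3·-2 + 3·0 + 1·2 + 2·2 = 0

y = (p0:2, p1:3, p2:3, p3:1, p4:2)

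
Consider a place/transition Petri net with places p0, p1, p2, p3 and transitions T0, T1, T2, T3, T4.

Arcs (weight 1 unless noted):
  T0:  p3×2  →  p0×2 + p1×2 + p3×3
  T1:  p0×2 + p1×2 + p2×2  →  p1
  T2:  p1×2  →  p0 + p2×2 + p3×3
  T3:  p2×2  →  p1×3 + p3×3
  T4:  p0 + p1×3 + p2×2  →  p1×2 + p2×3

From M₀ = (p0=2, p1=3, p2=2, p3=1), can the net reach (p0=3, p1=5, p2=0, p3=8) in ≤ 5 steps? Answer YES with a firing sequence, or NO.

YES — reachable via ⟨T1, T2, T0, T3⟩ (4 firings)

step 1: fire T1:  (p0=2, p1=3, p2=2, p3=1) → (p0=0, p1=2, p2=0, p3=1)
step 2: fire T2:  (p0=0, p1=2, p2=0, p3=1) → (p0=1, p1=0, p2=2, p3=4)
step 3: fire T0:  (p0=1, p1=0, p2=2, p3=4) → (p0=3, p1=2, p2=2, p3=5)
step 4: fire T3:  (p0=3, p1=2, p2=2, p3=5) → (p0=3, p1=5, p2=0, p3=8)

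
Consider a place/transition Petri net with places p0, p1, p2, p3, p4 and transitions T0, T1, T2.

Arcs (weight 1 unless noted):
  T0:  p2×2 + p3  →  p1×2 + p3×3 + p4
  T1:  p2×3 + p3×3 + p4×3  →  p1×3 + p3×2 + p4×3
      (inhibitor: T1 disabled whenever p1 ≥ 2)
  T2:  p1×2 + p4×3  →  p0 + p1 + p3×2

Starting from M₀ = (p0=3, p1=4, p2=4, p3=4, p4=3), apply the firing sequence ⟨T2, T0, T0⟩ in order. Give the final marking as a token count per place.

step 1: fire T2:  (p0=3, p1=4, p2=4, p3=4, p4=3) → (p0=4, p1=3, p2=4, p3=6, p4=0)
step 2: fire T0:  (p0=4, p1=3, p2=4, p3=6, p4=0) → (p0=4, p1=5, p2=2, p3=8, p4=1)
step 3: fire T0:  (p0=4, p1=5, p2=2, p3=8, p4=1) → (p0=4, p1=7, p2=0, p3=10, p4=2)

(p0=4, p1=7, p2=0, p3=10, p4=2)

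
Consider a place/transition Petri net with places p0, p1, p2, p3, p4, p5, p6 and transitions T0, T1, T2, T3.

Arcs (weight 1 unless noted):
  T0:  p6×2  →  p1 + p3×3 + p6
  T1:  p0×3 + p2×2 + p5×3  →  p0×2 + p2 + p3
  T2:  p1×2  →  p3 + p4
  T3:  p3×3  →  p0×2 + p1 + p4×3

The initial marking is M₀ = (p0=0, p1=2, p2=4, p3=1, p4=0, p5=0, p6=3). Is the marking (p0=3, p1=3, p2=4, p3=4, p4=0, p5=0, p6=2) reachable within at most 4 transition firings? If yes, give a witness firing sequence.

NO — not reachable within 4 firings

depth 0: 1 marking
depth 1: 3 markings reached so far
depth 2: 6 markings reached so far
depth 3: 9 markings reached so far
depth 4: 13 markings reached so far
target is not among the 13 markings reachable within 4 steps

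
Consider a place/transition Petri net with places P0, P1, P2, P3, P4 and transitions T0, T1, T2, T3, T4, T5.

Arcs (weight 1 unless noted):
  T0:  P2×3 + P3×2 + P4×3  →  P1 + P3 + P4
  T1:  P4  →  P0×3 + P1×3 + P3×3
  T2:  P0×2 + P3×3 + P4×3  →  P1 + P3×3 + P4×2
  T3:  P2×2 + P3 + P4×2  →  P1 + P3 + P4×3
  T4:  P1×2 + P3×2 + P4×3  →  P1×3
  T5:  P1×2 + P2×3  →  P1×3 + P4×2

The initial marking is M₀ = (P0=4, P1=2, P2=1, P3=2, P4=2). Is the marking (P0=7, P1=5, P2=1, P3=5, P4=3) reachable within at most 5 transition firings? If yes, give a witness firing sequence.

NO — not reachable within 5 firings

depth 0: 1 marking
depth 1: 2 markings reached so far
depth 2: 3 markings reached so far
depth 3: 3 markings reached so far
(frontier empty at depth 3; search complete)
target is not among the 3 markings reachable within 5 steps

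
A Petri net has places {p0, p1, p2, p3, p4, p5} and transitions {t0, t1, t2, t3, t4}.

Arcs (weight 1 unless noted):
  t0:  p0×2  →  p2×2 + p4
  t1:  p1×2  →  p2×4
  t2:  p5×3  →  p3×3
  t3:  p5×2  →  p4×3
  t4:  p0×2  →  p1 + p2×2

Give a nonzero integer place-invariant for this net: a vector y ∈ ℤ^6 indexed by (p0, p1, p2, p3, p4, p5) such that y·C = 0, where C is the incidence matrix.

y = (p0:2, p1:2, p2:1, p3:3, p4:2, p5:3)

Incidence matrix C (rows=places, cols=transitions):
       t0   t1   t2   t3   t4
   p0  -2    0    0    0   -2
   p1   0   -2    0    0    1
   p2   2    4    0    0    2
   p3   0    0    3    0    0
   p4   1    0    0    3    0
   p5   0    0   -3   -2    0

Candidate y = [2, 2, 1, 3, 2, 3]; check y·C column-wise:
  col t0: 2·-2 + 2·0 + 1·2 + 3·0 + 2·1 + 3·0 = 0
  col t1: 2·0 + 2·-2 + 1·4 + 3·0 + 2·0 + 3·0 = 0
  col t2: 2·0 + 2·0 + 1·0 + 3·3 + 2·0 + 3·-3 = 0
  col t3: 2·0 + 2·0 + 1·0 + 3·0 + 2·3 + 3·-2 = 0
  col t4: 2·-2 + 2·1 + 1·2 + 3·0 + 2·0 + 3·0 = 0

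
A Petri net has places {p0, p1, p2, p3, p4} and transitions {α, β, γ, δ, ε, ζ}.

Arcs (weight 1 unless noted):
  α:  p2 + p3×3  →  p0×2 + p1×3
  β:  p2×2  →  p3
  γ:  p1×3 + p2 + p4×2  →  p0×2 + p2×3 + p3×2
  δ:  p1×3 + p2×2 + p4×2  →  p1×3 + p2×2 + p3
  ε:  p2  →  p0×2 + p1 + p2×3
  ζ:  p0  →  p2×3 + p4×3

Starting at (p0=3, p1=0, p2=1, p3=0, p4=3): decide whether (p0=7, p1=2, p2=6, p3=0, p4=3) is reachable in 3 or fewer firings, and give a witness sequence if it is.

NO — not reachable within 3 firings

depth 0: 1 marking
depth 1: 3 markings reached so far
depth 2: 8 markings reached so far
depth 3: 16 markings reached so far
target is not among the 16 markings reachable within 3 steps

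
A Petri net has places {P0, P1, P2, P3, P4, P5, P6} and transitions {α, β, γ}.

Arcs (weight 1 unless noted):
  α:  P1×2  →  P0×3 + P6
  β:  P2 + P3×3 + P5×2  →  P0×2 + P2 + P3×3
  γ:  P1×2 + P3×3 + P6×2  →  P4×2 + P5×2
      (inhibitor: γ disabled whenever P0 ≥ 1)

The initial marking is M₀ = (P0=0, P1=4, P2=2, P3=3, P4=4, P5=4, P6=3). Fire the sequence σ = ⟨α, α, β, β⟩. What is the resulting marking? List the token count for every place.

(P0=10, P1=0, P2=2, P3=3, P4=4, P5=0, P6=5)

step 1: fire α:  (P0=0, P1=4, P2=2, P3=3, P4=4, P5=4, P6=3) → (P0=3, P1=2, P2=2, P3=3, P4=4, P5=4, P6=4)
step 2: fire α:  (P0=3, P1=2, P2=2, P3=3, P4=4, P5=4, P6=4) → (P0=6, P1=0, P2=2, P3=3, P4=4, P5=4, P6=5)
step 3: fire β:  (P0=6, P1=0, P2=2, P3=3, P4=4, P5=4, P6=5) → (P0=8, P1=0, P2=2, P3=3, P4=4, P5=2, P6=5)
step 4: fire β:  (P0=8, P1=0, P2=2, P3=3, P4=4, P5=2, P6=5) → (P0=10, P1=0, P2=2, P3=3, P4=4, P5=0, P6=5)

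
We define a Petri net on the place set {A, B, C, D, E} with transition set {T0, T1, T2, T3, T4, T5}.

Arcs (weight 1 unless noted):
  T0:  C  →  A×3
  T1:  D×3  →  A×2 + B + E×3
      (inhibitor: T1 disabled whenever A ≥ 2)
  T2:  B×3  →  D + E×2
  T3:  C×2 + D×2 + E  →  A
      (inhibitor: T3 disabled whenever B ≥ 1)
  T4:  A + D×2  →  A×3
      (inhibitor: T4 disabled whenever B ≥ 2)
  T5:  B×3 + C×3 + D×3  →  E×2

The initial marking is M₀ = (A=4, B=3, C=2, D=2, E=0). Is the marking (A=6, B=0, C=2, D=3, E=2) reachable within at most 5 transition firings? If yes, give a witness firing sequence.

NO — not reachable within 5 firings

depth 0: 1 marking
depth 1: 3 markings reached so far
depth 2: 7 markings reached so far
depth 3: 9 markings reached so far
depth 4: 10 markings reached so far
depth 5: 10 markings reached so far
(frontier empty at depth 5; search complete)
target is not among the 10 markings reachable within 5 steps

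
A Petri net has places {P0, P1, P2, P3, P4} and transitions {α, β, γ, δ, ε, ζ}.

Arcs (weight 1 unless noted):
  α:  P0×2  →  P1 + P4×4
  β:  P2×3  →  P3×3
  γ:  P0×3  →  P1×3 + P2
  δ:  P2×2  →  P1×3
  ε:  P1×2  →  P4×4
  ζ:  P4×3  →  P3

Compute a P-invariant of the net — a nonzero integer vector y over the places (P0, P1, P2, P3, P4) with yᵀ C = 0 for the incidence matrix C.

y = (P0:3, P1:2, P2:3, P3:3, P4:1)

Incidence matrix C (rows=places, cols=transitions):
        α    β    γ    δ    ε    ζ
   P0  -2    0   -3    0    0    0
   P1   1    0    3    3   -2    0
   P2   0   -3    1   -2    0    0
   P3   0    3    0    0    0    1
   P4   4    0    0    0    4   -3

Candidate y = [3, 2, 3, 3, 1]; check y·C column-wise:
  col α: 3·-2 + 2·1 + 3·0 + 3·0 + 1·4 = 0
  col β: 3·0 + 2·0 + 3·-3 + 3·3 + 1·0 = 0
  col γ: 3·-3 + 2·3 + 3·1 + 3·0 + 1·0 = 0
  col δ: 3·0 + 2·3 + 3·-2 + 3·0 + 1·0 = 0
  col ε: 3·0 + 2·-2 + 3·0 + 3·0 + 1·4 = 0
  col ζ: 3·0 + 2·0 + 3·0 + 3·1 + 1·-3 = 0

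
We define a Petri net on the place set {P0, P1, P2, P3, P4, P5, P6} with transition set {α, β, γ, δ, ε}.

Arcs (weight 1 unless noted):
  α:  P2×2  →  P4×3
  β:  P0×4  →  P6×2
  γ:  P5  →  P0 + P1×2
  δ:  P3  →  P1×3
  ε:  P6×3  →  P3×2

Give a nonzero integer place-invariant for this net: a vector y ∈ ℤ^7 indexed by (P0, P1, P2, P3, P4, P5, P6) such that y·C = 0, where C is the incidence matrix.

Incidence matrix C (rows=places, cols=transitions):
        α    β    γ    δ    ε
   P0   0   -4    1    0    0
   P1   0    0    2    3    0
   P2  -2    0    0    0    0
   P3   0    0    0   -1    2
   P4   3    0    0    0    0
   P5   0    0   -1    0    0
   P6   0    2    0    0   -3

Candidate y = [0, 0, 3, 0, 2, 0, 0]; check y·C column-wise:
  col α: 3·-2 + 2·3 = 0
  col β: 0·-4 + 3·0 + 2·0 + 0·2 = 0
  col γ: 0·1 + 0·2 + 3·0 + 2·0 + 0·-1 = 0
  col δ: 0·3 + 3·0 + 0·-1 + 2·0 = 0
  col ε: 3·0 + 0·2 + 2·0 + 0·-3 = 0

y = (P0:0, P1:0, P2:3, P3:0, P4:2, P5:0, P6:0)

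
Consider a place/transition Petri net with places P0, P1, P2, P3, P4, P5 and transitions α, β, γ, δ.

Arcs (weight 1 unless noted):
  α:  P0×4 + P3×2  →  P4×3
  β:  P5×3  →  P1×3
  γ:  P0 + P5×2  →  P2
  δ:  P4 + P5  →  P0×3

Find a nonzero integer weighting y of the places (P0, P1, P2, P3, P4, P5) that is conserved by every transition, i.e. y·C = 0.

y = (P0:2, P1:0, P2:2, P3:5, P4:6, P5:0)

Incidence matrix C (rows=places, cols=transitions):
        α    β    γ    δ
   P0  -4    0   -1    3
   P1   0    3    0    0
   P2   0    0    1    0
   P3  -2    0    0    0
   P4   3    0    0   -1
   P5   0   -3   -2   -1

Candidate y = [2, 0, 2, 5, 6, 0]; check y·C column-wise:
  col α: 2·-4 + 2·0 + 5·-2 + 6·3 = 0
  col β: 2·0 + 0·3 + 2·0 + 5·0 + 6·0 + 0·-3 = 0
  col γ: 2·-1 + 2·1 + 5·0 + 6·0 + 0·-2 = 0
  col δ: 2·3 + 2·0 + 5·0 + 6·-1 + 0·-1 = 0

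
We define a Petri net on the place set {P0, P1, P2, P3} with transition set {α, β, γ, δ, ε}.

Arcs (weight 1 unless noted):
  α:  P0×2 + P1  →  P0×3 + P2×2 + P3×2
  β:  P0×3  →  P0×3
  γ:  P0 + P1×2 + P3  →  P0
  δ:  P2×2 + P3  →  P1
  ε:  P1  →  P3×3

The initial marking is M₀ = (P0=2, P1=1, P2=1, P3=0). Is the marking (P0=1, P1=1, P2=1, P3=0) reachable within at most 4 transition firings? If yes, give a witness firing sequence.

NO — not reachable within 4 firings

depth 0: 1 marking
depth 1: 3 markings reached so far
depth 2: 4 markings reached so far
depth 3: 6 markings reached so far
depth 4: 7 markings reached so far
target is not among the 7 markings reachable within 4 steps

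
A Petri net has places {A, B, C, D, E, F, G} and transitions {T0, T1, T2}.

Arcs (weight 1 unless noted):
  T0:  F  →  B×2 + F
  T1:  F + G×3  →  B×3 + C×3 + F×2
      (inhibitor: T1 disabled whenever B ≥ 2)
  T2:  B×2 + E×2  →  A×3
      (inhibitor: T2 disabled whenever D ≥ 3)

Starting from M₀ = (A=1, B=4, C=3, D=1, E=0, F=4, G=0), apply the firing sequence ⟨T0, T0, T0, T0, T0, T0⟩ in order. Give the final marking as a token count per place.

(A=1, B=16, C=3, D=1, E=0, F=4, G=0)

step 1: fire T0:  (A=1, B=4, C=3, D=1, E=0, F=4, G=0) → (A=1, B=6, C=3, D=1, E=0, F=4, G=0)
step 2: fire T0:  (A=1, B=6, C=3, D=1, E=0, F=4, G=0) → (A=1, B=8, C=3, D=1, E=0, F=4, G=0)
step 3: fire T0:  (A=1, B=8, C=3, D=1, E=0, F=4, G=0) → (A=1, B=10, C=3, D=1, E=0, F=4, G=0)
step 4: fire T0:  (A=1, B=10, C=3, D=1, E=0, F=4, G=0) → (A=1, B=12, C=3, D=1, E=0, F=4, G=0)
step 5: fire T0:  (A=1, B=12, C=3, D=1, E=0, F=4, G=0) → (A=1, B=14, C=3, D=1, E=0, F=4, G=0)
step 6: fire T0:  (A=1, B=14, C=3, D=1, E=0, F=4, G=0) → (A=1, B=16, C=3, D=1, E=0, F=4, G=0)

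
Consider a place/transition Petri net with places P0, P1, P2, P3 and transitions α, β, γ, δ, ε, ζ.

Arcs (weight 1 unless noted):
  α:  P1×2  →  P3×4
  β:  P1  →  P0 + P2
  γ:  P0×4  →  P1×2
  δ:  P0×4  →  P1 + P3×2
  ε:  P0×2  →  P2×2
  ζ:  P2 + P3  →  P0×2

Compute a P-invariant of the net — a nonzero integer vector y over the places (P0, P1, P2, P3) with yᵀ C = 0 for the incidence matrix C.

Incidence matrix C (rows=places, cols=transitions):
        α    β    γ    δ    ε    ζ
   P0   0    1   -4   -4   -2    2
   P1  -2   -1    2    1    0    0
   P2   0    1    0    0    2   -1
   P3   4    0    0    2    0   -1

Candidate y = [1, 2, 1, 1]; check y·C column-wise:
  col α: 1·0 + 2·-2 + 1·0 + 1·4 = 0
  col β: 1·1 + 2·-1 + 1·1 + 1·0 = 0
  col γ: 1·-4 + 2·2 + 1·0 + 1·0 = 0
  col δ: 1·-4 + 2·1 + 1·0 + 1·2 = 0
  col ε: 1·-2 + 2·0 + 1·2 + 1·0 = 0
  col ζ: 1·2 + 2·0 + 1·-1 + 1·-1 = 0

y = (P0:1, P1:2, P2:1, P3:1)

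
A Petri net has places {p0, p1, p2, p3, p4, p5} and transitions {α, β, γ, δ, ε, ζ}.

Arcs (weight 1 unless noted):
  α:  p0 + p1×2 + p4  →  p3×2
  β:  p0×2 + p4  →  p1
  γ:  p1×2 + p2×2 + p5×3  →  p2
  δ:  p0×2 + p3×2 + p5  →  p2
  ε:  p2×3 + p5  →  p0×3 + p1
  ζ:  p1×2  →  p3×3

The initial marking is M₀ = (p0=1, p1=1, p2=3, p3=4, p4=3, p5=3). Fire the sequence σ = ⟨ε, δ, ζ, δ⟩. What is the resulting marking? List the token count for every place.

(p0=0, p1=0, p2=2, p3=3, p4=3, p5=0)

step 1: fire ε:  (p0=1, p1=1, p2=3, p3=4, p4=3, p5=3) → (p0=4, p1=2, p2=0, p3=4, p4=3, p5=2)
step 2: fire δ:  (p0=4, p1=2, p2=0, p3=4, p4=3, p5=2) → (p0=2, p1=2, p2=1, p3=2, p4=3, p5=1)
step 3: fire ζ:  (p0=2, p1=2, p2=1, p3=2, p4=3, p5=1) → (p0=2, p1=0, p2=1, p3=5, p4=3, p5=1)
step 4: fire δ:  (p0=2, p1=0, p2=1, p3=5, p4=3, p5=1) → (p0=0, p1=0, p2=2, p3=3, p4=3, p5=0)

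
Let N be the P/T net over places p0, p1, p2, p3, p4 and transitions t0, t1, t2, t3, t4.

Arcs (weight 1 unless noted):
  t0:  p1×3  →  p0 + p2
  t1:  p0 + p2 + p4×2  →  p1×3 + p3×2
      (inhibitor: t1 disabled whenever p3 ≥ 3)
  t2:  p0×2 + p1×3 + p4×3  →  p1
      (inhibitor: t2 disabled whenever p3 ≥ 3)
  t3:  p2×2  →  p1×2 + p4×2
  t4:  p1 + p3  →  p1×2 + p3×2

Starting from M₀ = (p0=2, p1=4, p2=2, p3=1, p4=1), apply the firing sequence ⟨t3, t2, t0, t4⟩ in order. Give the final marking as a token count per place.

step 1: fire t3:  (p0=2, p1=4, p2=2, p3=1, p4=1) → (p0=2, p1=6, p2=0, p3=1, p4=3)
step 2: fire t2:  (p0=2, p1=6, p2=0, p3=1, p4=3) → (p0=0, p1=4, p2=0, p3=1, p4=0)
step 3: fire t0:  (p0=0, p1=4, p2=0, p3=1, p4=0) → (p0=1, p1=1, p2=1, p3=1, p4=0)
step 4: fire t4:  (p0=1, p1=1, p2=1, p3=1, p4=0) → (p0=1, p1=2, p2=1, p3=2, p4=0)

(p0=1, p1=2, p2=1, p3=2, p4=0)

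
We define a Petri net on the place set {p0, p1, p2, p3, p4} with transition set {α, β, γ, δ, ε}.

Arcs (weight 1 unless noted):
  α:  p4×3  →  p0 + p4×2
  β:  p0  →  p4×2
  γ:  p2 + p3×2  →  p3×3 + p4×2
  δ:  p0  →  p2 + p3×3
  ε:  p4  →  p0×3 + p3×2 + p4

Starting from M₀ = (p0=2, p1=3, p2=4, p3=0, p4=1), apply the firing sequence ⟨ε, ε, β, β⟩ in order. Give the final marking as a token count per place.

(p0=6, p1=3, p2=4, p3=4, p4=5)

step 1: fire ε:  (p0=2, p1=3, p2=4, p3=0, p4=1) → (p0=5, p1=3, p2=4, p3=2, p4=1)
step 2: fire ε:  (p0=5, p1=3, p2=4, p3=2, p4=1) → (p0=8, p1=3, p2=4, p3=4, p4=1)
step 3: fire β:  (p0=8, p1=3, p2=4, p3=4, p4=1) → (p0=7, p1=3, p2=4, p3=4, p4=3)
step 4: fire β:  (p0=7, p1=3, p2=4, p3=4, p4=3) → (p0=6, p1=3, p2=4, p3=4, p4=5)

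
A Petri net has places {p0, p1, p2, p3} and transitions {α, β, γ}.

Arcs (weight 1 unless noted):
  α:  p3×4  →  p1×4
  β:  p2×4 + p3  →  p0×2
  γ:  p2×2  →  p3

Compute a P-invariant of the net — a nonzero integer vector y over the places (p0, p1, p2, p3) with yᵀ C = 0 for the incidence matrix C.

Incidence matrix C (rows=places, cols=transitions):
        α    β    γ
   p0   0    2    0
   p1   4    0    0
   p2   0   -4   -2
   p3  -4   -1    1

Candidate y = [3, 2, 1, 2]; check y·C column-wise:
  col α: 3·0 + 2·4 + 1·0 + 2·-4 = 0
  col β: 3·2 + 2·0 + 1·-4 + 2·-1 = 0
  col γ: 3·0 + 2·0 + 1·-2 + 2·1 = 0

y = (p0:3, p1:2, p2:1, p3:2)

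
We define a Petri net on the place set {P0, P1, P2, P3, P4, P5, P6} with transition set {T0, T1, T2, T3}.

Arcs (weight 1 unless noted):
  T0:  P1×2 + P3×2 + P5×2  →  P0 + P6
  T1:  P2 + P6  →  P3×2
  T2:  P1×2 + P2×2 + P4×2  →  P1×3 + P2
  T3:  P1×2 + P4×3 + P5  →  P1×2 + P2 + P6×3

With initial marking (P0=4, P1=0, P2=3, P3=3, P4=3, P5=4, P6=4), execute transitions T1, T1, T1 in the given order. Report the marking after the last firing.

(P0=4, P1=0, P2=0, P3=9, P4=3, P5=4, P6=1)

step 1: fire T1:  (P0=4, P1=0, P2=3, P3=3, P4=3, P5=4, P6=4) → (P0=4, P1=0, P2=2, P3=5, P4=3, P5=4, P6=3)
step 2: fire T1:  (P0=4, P1=0, P2=2, P3=5, P4=3, P5=4, P6=3) → (P0=4, P1=0, P2=1, P3=7, P4=3, P5=4, P6=2)
step 3: fire T1:  (P0=4, P1=0, P2=1, P3=7, P4=3, P5=4, P6=2) → (P0=4, P1=0, P2=0, P3=9, P4=3, P5=4, P6=1)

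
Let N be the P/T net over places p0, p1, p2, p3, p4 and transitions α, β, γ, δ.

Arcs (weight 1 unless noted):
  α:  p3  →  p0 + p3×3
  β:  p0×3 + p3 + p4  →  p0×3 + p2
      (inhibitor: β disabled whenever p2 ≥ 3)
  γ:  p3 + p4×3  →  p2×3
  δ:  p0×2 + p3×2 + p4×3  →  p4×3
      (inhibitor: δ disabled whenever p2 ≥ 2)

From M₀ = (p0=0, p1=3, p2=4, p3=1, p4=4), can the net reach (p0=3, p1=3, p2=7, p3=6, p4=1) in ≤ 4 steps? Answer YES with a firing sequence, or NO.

step 1: fire α:  (p0=0, p1=3, p2=4, p3=1, p4=4) → (p0=1, p1=3, p2=4, p3=3, p4=4)
step 2: fire α:  (p0=1, p1=3, p2=4, p3=3, p4=4) → (p0=2, p1=3, p2=4, p3=5, p4=4)
step 3: fire α:  (p0=2, p1=3, p2=4, p3=5, p4=4) → (p0=3, p1=3, p2=4, p3=7, p4=4)
step 4: fire γ:  (p0=3, p1=3, p2=4, p3=7, p4=4) → (p0=3, p1=3, p2=7, p3=6, p4=1)

YES — reachable via ⟨α, α, α, γ⟩ (4 firings)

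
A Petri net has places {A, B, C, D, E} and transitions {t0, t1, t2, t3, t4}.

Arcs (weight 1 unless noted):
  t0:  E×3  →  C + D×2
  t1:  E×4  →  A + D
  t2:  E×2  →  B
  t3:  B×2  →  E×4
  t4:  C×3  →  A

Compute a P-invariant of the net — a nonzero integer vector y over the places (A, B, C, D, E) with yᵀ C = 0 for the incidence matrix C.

y = (A:3, B:2, C:1, D:1, E:1)

Incidence matrix C (rows=places, cols=transitions):
       t0   t1   t2   t3   t4
    A   0    1    0    0    1
    B   0    0    1   -2    0
    C   1    0    0    0   -3
    D   2    1    0    0    0
    E  -3   -4   -2    4    0

Candidate y = [3, 2, 1, 1, 1]; check y·C column-wise:
  col t0: 3·0 + 2·0 + 1·1 + 1·2 + 1·-3 = 0
  col t1: 3·1 + 2·0 + 1·0 + 1·1 + 1·-4 = 0
  col t2: 3·0 + 2·1 + 1·0 + 1·0 + 1·-2 = 0
  col t3: 3·0 + 2·-2 + 1·0 + 1·0 + 1·4 = 0
  col t4: 3·1 + 2·0 + 1·-3 + 1·0 + 1·0 = 0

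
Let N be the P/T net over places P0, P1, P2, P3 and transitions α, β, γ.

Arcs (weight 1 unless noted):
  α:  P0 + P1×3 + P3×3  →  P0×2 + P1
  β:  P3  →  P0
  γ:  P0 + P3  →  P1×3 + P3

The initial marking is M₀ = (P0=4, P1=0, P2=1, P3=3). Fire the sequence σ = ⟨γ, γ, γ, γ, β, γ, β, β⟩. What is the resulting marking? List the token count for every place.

(P0=2, P1=15, P2=1, P3=0)

step 1: fire γ:  (P0=4, P1=0, P2=1, P3=3) → (P0=3, P1=3, P2=1, P3=3)
step 2: fire γ:  (P0=3, P1=3, P2=1, P3=3) → (P0=2, P1=6, P2=1, P3=3)
step 3: fire γ:  (P0=2, P1=6, P2=1, P3=3) → (P0=1, P1=9, P2=1, P3=3)
step 4: fire γ:  (P0=1, P1=9, P2=1, P3=3) → (P0=0, P1=12, P2=1, P3=3)
step 5: fire β:  (P0=0, P1=12, P2=1, P3=3) → (P0=1, P1=12, P2=1, P3=2)
step 6: fire γ:  (P0=1, P1=12, P2=1, P3=2) → (P0=0, P1=15, P2=1, P3=2)
step 7: fire β:  (P0=0, P1=15, P2=1, P3=2) → (P0=1, P1=15, P2=1, P3=1)
step 8: fire β:  (P0=1, P1=15, P2=1, P3=1) → (P0=2, P1=15, P2=1, P3=0)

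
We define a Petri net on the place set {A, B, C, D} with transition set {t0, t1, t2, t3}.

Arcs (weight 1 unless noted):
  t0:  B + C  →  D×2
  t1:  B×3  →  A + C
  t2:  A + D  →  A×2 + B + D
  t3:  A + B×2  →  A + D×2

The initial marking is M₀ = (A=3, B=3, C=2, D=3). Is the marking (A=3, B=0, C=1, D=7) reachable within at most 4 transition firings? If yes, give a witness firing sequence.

step 1: fire t0:  (A=3, B=3, C=2, D=3) → (A=3, B=2, C=1, D=5)
step 2: fire t3:  (A=3, B=2, C=1, D=5) → (A=3, B=0, C=1, D=7)

YES — reachable via ⟨t0, t3⟩ (2 firings)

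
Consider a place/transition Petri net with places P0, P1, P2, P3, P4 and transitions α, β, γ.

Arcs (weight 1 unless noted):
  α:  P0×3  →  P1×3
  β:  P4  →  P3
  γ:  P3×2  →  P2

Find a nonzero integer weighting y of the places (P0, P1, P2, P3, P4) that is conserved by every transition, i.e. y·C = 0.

y = (P0:1, P1:1, P2:0, P3:0, P4:0)

Incidence matrix C (rows=places, cols=transitions):
        α    β    γ
   P0  -3    0    0
   P1   3    0    0
   P2   0    0    1
   P3   0    1   -2
   P4   0   -1    0

Candidate y = [1, 1, 0, 0, 0]; check y·C column-wise:
  col α: 1·-3 + 1·3 = 0
  col β: 1·0 + 1·0 + 0·1 + 0·-1 = 0
  col γ: 1·0 + 1·0 + 0·1 + 0·-2 = 0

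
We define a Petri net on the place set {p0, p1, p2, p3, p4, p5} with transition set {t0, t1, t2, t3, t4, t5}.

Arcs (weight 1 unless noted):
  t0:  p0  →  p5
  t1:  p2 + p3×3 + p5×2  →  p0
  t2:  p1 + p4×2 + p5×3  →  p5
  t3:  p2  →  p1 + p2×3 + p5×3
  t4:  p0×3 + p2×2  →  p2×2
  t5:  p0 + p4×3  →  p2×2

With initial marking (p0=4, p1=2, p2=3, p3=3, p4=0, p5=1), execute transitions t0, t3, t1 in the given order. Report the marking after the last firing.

(p0=4, p1=3, p2=4, p3=0, p4=0, p5=3)

step 1: fire t0:  (p0=4, p1=2, p2=3, p3=3, p4=0, p5=1) → (p0=3, p1=2, p2=3, p3=3, p4=0, p5=2)
step 2: fire t3:  (p0=3, p1=2, p2=3, p3=3, p4=0, p5=2) → (p0=3, p1=3, p2=5, p3=3, p4=0, p5=5)
step 3: fire t1:  (p0=3, p1=3, p2=5, p3=3, p4=0, p5=5) → (p0=4, p1=3, p2=4, p3=0, p4=0, p5=3)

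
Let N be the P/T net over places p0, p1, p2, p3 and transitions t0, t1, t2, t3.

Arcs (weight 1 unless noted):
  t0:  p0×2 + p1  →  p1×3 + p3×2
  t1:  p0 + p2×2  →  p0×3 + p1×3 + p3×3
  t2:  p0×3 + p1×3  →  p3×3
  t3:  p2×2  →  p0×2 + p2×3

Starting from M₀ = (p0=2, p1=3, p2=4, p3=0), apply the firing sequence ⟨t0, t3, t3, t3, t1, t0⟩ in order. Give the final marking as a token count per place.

(p0=6, p1=10, p2=5, p3=7)

step 1: fire t0:  (p0=2, p1=3, p2=4, p3=0) → (p0=0, p1=5, p2=4, p3=2)
step 2: fire t3:  (p0=0, p1=5, p2=4, p3=2) → (p0=2, p1=5, p2=5, p3=2)
step 3: fire t3:  (p0=2, p1=5, p2=5, p3=2) → (p0=4, p1=5, p2=6, p3=2)
step 4: fire t3:  (p0=4, p1=5, p2=6, p3=2) → (p0=6, p1=5, p2=7, p3=2)
step 5: fire t1:  (p0=6, p1=5, p2=7, p3=2) → (p0=8, p1=8, p2=5, p3=5)
step 6: fire t0:  (p0=8, p1=8, p2=5, p3=5) → (p0=6, p1=10, p2=5, p3=7)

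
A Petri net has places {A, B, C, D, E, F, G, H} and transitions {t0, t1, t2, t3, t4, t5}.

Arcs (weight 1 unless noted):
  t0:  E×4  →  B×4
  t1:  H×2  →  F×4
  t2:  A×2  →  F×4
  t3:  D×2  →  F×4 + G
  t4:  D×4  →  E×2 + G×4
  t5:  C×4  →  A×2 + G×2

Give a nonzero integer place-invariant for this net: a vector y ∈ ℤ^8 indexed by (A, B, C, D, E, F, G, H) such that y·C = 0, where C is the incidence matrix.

Incidence matrix C (rows=places, cols=transitions):
       t0   t1   t2   t3   t4   t5
    A   0    0   -2    0    0    2
    B   4    0    0    0    0    0
    C   0    0    0    0    0   -4
    D   0    0    0   -2   -4    0
    E  -4    0    0    0    2    0
    F   0    4    4    4    0    0
    G   0    0    0    1    4    2
    H   0   -2    0    0    0    0

Candidate y = [0, 2, -1, -1, 2, 0, -2, 0]; check y·C column-wise:
  col t0: 2·4 + -1·0 + -1·0 + 2·-4 + -2·0 = 0
  col t1: 2·0 + -1·0 + -1·0 + 2·0 + 0·4 + -2·0 + 0·-2 = 0
  col t2: 0·-2 + 2·0 + -1·0 + -1·0 + 2·0 + 0·4 + -2·0 = 0
  col t3: 2·0 + -1·0 + -1·-2 + 2·0 + 0·4 + -2·1 = 0
  col t4: 2·0 + -1·0 + -1·-4 + 2·2 + -2·4 = 0
  col t5: 0·2 + 2·0 + -1·-4 + -1·0 + 2·0 + -2·2 = 0

y = (A:0, B:2, C:-1, D:-1, E:2, F:0, G:-2, H:0)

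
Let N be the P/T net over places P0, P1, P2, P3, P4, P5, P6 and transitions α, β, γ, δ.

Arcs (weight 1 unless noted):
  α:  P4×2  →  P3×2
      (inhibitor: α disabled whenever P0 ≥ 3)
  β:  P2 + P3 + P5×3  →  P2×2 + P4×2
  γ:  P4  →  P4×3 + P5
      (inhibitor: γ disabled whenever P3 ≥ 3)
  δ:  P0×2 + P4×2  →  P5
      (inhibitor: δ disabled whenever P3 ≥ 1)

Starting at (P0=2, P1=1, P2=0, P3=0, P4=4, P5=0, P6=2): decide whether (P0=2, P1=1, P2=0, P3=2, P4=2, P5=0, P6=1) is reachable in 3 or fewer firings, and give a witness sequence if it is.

depth 0: 1 marking
depth 1: 4 markings reached so far
depth 2: 9 markings reached so far
depth 3: 14 markings reached so far
target is not among the 14 markings reachable within 3 steps

NO — not reachable within 3 firings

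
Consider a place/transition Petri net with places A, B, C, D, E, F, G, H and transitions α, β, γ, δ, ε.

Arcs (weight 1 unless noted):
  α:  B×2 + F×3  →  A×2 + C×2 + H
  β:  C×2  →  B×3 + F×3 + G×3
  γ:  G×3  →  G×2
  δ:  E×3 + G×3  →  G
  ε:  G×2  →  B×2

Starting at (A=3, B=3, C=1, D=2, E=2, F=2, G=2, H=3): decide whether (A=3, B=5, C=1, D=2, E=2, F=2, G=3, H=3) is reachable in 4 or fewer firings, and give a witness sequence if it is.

NO — not reachable within 4 firings

depth 0: 1 marking
depth 1: 2 markings reached so far
depth 2: 2 markings reached so far
(frontier empty at depth 2; search complete)
target is not among the 2 markings reachable within 4 steps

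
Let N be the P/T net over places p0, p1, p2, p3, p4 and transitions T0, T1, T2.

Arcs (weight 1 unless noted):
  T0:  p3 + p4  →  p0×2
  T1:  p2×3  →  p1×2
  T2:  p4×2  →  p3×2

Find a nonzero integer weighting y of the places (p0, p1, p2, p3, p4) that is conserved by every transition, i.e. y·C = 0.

y = (p0:0, p1:3, p2:2, p3:0, p4:0)

Incidence matrix C (rows=places, cols=transitions):
       T0   T1   T2
   p0   2    0    0
   p1   0    2    0
   p2   0   -3    0
   p3  -1    0    2
   p4  -1    0   -2

Candidate y = [0, 3, 2, 0, 0]; check y·C column-wise:
  col T0: 0·2 + 3·0 + 2·0 + 0·-1 + 0·-1 = 0
  col T1: 3·2 + 2·-3 = 0
  col T2: 3·0 + 2·0 + 0·2 + 0·-2 = 0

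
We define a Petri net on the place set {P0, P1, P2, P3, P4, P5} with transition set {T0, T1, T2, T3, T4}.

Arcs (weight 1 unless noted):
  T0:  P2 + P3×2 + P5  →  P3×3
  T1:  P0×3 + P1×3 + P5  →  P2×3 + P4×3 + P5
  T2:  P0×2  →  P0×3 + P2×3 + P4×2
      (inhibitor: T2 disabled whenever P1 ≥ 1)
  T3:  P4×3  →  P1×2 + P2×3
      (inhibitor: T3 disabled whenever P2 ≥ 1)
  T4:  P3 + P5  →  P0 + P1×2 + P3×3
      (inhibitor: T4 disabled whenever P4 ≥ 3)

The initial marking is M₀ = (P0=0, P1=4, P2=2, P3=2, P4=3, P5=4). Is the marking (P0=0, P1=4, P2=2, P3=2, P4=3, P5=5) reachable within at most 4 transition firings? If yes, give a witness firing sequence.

depth 0: 1 marking
depth 1: 2 markings reached so far
depth 2: 3 markings reached so far
depth 3: 4 markings reached so far
depth 4: 6 markings reached so far
target is not among the 6 markings reachable within 4 steps

NO — not reachable within 4 firings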